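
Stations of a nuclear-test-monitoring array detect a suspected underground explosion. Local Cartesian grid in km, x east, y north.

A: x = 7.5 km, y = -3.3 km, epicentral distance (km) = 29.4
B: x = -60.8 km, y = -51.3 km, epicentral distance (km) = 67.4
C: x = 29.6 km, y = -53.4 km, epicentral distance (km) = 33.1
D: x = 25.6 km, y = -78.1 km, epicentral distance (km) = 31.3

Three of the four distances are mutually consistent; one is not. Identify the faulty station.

D

Solve using three stations at a time. Using A, B, C (subtract circle equations pairwise → linear system) gives (x, y) ≈ (3.9, -32.5).
Distances from that point to each station vs reported:
  A: calculated 29.4 vs reported 29.4 → residual 0.0 km
  B: calculated 67.4 vs reported 67.4 → residual 0.0 km
  C: calculated 33.1 vs reported 33.1 → residual 0.0 km
  D: calculated 50.5 vs reported 31.3 → residual 19.2 km
A, B, C are mutually consistent (residuals ≈ 0); D is off by 19.2 km.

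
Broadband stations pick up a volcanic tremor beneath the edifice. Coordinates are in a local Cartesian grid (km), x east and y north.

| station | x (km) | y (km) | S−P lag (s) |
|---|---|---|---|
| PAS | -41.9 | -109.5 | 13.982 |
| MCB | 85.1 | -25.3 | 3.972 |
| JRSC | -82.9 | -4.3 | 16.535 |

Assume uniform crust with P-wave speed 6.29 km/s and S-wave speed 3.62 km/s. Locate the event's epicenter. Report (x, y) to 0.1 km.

Distance from S−P lag: d = Δt · v_P v_S / (v_P − v_S) = Δt · (6.29·3.62)/(6.29−3.62) ≈ 8.5280·Δt.
So d_PAS = 119.24, d_MCB = 33.87, d_JRSC = 141.01 km.
Circle about each station: (x + 41.9)² + (y + 109.5)² = 119.24²; (x − 85.1)² + (y + 25.3)² = 33.87²; (x + 82.9)² + (y + 4.3)² = 141.01².
Subtracting the PAS equation from the MCB and JRSC equations removes the quadratic terms:
254.0 x + 168.4 y = 7207.24
-82.0 x + 210.4 y = -12520.60
Solving the 2×2 system: x ≈ 53.9, y ≈ -38.5 km.
Check against PAS (with the unrounded x, y): √((x + 41.9)²+(y + 109.5)²) = 119.24 ≈ 119.24 km. ✓

x ≈ 53.9 km, y ≈ -38.5 km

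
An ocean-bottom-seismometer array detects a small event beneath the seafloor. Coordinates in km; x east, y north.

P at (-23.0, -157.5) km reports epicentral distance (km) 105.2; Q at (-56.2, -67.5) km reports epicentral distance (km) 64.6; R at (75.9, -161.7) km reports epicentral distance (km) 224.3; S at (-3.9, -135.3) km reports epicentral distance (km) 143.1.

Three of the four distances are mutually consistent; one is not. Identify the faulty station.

Solve using three stations at a time. Using Q, R, S (subtract circle equations pairwise → linear system) gives (x, y) ≈ (-118.0, -49.0).
Distances from that point to each station vs reported:
  P: calculated 144.2 vs reported 105.2 → residual 39.0 km
  Q: calculated 64.5 vs reported 64.6 → residual 0.1 km
  R: calculated 224.3 vs reported 224.3 → residual 0.0 km
  S: calculated 143.1 vs reported 143.1 → residual 0.0 km
Q, R, S are mutually consistent (residuals ≈ 0); P is off by 39.0 km.

P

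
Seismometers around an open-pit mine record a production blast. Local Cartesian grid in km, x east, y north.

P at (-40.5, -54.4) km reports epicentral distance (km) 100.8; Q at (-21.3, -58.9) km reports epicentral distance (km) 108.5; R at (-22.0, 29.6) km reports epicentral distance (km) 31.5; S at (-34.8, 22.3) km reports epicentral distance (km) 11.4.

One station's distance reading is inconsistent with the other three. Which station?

Solve using three stations at a time. Using P, Q, R (subtract circle equations pairwise → linear system) gives (x, y) ≈ (-48.8, 46.0).
Distances from that point to each station vs reported:
  P: calculated 100.8 vs reported 100.8 → residual 0.0 km
  Q: calculated 108.5 vs reported 108.5 → residual 0.0 km
  R: calculated 31.4 vs reported 31.5 → residual 0.1 km
  S: calculated 27.6 vs reported 11.4 → residual 16.2 km
P, Q, R are mutually consistent (residuals ≈ 0); S is off by 16.2 km.

S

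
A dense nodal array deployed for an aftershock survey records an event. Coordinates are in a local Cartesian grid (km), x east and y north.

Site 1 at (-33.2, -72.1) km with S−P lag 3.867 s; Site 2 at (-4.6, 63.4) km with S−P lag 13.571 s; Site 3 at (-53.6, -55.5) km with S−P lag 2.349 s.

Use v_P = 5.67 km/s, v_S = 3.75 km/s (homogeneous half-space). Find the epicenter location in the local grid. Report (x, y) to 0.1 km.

x ≈ -75.9 km, y ≈ -68.9 km

Distance from S−P lag: d = Δt · v_P v_S / (v_P − v_S) = Δt · (5.67·3.75)/(5.67−3.75) ≈ 11.0742·Δt.
So d_Site 1 = 42.82, d_Site 2 = 150.29, d_Site 3 = 26.01 km.
Circle about each station: (x + 33.2)² + (y + 72.1)² = 42.82²; (x + 4.6)² + (y − 63.4)² = 150.29²; (x + 53.6)² + (y + 55.5)² = 26.01².
Subtracting the Site 1 equation from the Site 2 and Site 3 equations removes the quadratic terms:
57.2 x + 271.0 y = -23013.46
-40.8 x + 33.2 y = 809.59
Solving the 2×2 system: x ≈ -75.9, y ≈ -68.9 km.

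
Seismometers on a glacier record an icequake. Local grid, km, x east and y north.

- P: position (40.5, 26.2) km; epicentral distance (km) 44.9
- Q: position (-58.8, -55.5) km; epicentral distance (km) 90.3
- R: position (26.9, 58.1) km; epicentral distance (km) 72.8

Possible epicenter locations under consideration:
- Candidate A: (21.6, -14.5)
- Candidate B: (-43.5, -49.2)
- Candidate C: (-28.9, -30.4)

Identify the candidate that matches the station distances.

Candidate A

For each candidate, compare |candidate − station| to the reported distance:
Candidate A: residuals P 0.0, Q 0.0, R 0.0 → max 0.0 km
Candidate B: residuals P 68.0, Q 73.8, R 55.5 → max 73.8 km
Candidate C: residuals P 44.7, Q 51.3, R 31.8 → max 51.3 km
Only Candidate A has all residuals ≈ 0.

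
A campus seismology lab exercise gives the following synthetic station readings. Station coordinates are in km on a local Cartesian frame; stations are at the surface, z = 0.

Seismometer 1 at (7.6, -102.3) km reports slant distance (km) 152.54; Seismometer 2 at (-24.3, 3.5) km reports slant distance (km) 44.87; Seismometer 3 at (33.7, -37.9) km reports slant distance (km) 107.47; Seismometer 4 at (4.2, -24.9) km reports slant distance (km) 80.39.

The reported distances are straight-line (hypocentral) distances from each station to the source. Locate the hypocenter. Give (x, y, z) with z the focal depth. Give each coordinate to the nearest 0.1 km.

Each station gives a sphere (x−x_i)² + (y−y_i)² + z² = d_i² (stations at z=0).
Subtracting the Seismometer 1 sphere from Seismometer 2 and Seismometer 3: z² cancels, leaving linear equations in x and y:
-63.8 x + 211.6 y = 11334.82
52.2 x + 128.8 y = 3767.70
Solving: x ≈ -34.402, y ≈ 43.195 km (keep extra digits for the depth step; rounded: -34.4, 43.2).
Then from the Seismometer 1 sphere: z² = 152.54² − (x − 7.6)² − (y + 102.3)² with x = -34.402, y = 43.195, so z ≈ 18.316 ≈ 18.3 km.

(-34.4, 43.2, 18.3)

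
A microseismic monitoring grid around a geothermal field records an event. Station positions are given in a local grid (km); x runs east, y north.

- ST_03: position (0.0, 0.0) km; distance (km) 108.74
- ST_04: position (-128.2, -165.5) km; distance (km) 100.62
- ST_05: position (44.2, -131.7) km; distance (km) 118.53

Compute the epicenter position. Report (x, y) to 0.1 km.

x ≈ -65.5 km, y ≈ -86.8 km

Circle about each station: x² + y² = 108.74²; (x + 128.2)² + (y + 165.5)² = 100.62²; (x − 44.2)² + (y + 131.7)² = 118.53².
Subtracting pairs of circle equations eliminates x²+y² and gives linear equations (the radical axes):
-256.4 x − 331.0 y = 45525.49
88.4 x − 263.4 y = 17073.56
Solving the 2×2 system: x ≈ -65.5, y ≈ -86.8 km.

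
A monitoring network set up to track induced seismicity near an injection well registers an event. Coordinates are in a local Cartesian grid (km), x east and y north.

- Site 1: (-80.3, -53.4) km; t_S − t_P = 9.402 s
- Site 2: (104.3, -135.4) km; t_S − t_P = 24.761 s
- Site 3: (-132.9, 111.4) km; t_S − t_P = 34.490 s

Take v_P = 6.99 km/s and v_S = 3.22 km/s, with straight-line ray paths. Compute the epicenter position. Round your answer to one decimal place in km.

Distance from S−P lag: d = Δt · v_P v_S / (v_P − v_S) = Δt · (6.99·3.22)/(6.99−3.22) ≈ 5.9702·Δt.
So d_Site 1 = 56.13, d_Site 2 = 147.83, d_Site 3 = 205.91 km.
Circle about each station: (x + 80.3)² + (y + 53.4)² = 56.13²; (x − 104.3)² + (y + 135.4)² = 147.83²; (x + 132.9)² + (y − 111.4)² = 205.91².
Subtracting the Site 1 equation from the Site 2 and Site 3 equations removes the quadratic terms:
369.2 x − 164.0 y = 1208.87
-105.2 x + 329.6 y = -18475.63
Solving the 2×2 system: x ≈ -25.2, y ≈ -64.1 km.

(-25.2, -64.1)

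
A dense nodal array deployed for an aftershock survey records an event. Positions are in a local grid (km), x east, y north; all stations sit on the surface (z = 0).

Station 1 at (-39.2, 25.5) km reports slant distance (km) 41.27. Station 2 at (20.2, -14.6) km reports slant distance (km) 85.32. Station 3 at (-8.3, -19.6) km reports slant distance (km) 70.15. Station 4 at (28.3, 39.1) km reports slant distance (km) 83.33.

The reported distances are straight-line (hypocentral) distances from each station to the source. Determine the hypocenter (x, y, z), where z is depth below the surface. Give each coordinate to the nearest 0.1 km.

Each station gives a sphere (x−x_i)² + (y−y_i)² + z² = d_i² (stations at z=0).
Subtracting the Station 1 sphere from Station 2 and Station 3: z² cancels, leaving linear equations in x and y:
118.8 x − 80.2 y = -7141.98
61.8 x − 90.2 y = -4951.65
Solving: x ≈ -42.901, y ≈ 25.503 km (keep extra digits for the depth step; rounded: -42.9, 25.5).
Then from the Station 1 sphere: z² = 41.27² − (x + 39.2)² − (y − 25.5)² with x = -42.901, y = 25.503, so z ≈ 41.104 ≈ 41.1 km.

(-42.9, 25.5, 41.1)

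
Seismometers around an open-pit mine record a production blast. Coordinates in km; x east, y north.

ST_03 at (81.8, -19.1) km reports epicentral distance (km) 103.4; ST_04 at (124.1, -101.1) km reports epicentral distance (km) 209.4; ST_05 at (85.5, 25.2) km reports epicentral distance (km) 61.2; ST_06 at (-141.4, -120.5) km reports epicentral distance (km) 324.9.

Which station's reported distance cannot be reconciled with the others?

ST_04

Solve using three stations at a time. Using ST_03, ST_05, ST_06 (subtract circle equations pairwise → linear system) gives (x, y) ≈ (115.2, 78.8).
Distances from that point to each station vs reported:
  ST_03: calculated 103.5 vs reported 103.4 → residual 0.1 km
  ST_04: calculated 180.1 vs reported 209.4 → residual 29.3 km
  ST_05: calculated 61.3 vs reported 61.2 → residual 0.1 km
  ST_06: calculated 324.9 vs reported 324.9 → residual 0.0 km
ST_03, ST_05, ST_06 are mutually consistent (residuals ≈ 0); ST_04 is off by 29.3 km.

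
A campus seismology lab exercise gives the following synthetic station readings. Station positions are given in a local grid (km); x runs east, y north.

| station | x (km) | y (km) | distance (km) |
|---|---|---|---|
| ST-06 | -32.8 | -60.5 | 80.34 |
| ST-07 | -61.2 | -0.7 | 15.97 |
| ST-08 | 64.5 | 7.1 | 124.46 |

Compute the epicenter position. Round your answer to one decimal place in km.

(-59.7, 15.2)

Circle about each station: (x + 32.8)² + (y + 60.5)² = 80.34²; (x + 61.2)² + (y + 0.7)² = 15.97²; (x − 64.5)² + (y − 7.1)² = 124.46².
Subtracting pairs of circle equations eliminates x²+y² and gives linear equations (the radical axes):
-56.8 x + 119.6 y = 5209.31
194.6 x + 135.2 y = -9561.21
Solving the 2×2 system: x ≈ -59.7, y ≈ 15.2 km.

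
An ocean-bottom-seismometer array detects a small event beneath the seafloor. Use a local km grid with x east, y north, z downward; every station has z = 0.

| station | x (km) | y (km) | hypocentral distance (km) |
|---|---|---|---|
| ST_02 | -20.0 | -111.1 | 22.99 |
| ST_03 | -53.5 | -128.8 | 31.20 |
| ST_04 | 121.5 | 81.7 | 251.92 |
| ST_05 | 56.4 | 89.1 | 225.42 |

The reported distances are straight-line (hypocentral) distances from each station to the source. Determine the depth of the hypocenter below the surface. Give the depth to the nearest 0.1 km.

Each station gives a sphere (x−x_i)² + (y−y_i)² + z² = d_i² (stations at z=0).
Subtracting the ST_02 sphere from ST_03 and ST_04: z² cancels, leaving linear equations in x and y:
-67.0 x − 35.4 y = 6263.58
283.0 x + 385.6 y = -54241.22
Solving: x ≈ -31.302, y ≈ -117.694 km (keep extra digits for the depth step; rounded: -31.3, -117.7).
Then from the ST_02 sphere: z² = 22.99² − (x + 20.0)² − (y + 111.1)² with x = -31.302, y = -117.694, so z ≈ 18.903 ≈ 18.9 km.

18.9 km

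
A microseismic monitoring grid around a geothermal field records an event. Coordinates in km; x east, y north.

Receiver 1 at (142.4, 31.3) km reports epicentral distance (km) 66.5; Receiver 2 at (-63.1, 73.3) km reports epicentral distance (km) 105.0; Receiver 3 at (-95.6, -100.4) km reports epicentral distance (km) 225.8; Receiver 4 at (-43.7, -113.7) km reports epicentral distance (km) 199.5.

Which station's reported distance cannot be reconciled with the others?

Solve using three stations at a time. Using Receiver 1, Receiver 3, Receiver 4 (subtract circle equations pairwise → linear system) gives (x, y) ≈ (77.1, 45.2).
Distances from that point to each station vs reported:
  Receiver 1: calculated 66.7 vs reported 66.5 → residual 0.2 km
  Receiver 2: calculated 143.0 vs reported 105.0 → residual 38.0 km
  Receiver 3: calculated 225.9 vs reported 225.8 → residual 0.1 km
  Receiver 4: calculated 199.6 vs reported 199.5 → residual 0.1 km
Receiver 1, Receiver 3, Receiver 4 are mutually consistent (residuals ≈ 0); Receiver 2 is off by 38.0 km.

Receiver 2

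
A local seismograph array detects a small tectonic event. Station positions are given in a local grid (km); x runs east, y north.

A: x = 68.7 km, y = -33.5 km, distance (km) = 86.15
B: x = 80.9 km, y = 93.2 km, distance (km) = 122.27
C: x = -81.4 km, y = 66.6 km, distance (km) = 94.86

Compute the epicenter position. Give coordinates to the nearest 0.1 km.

-6.8 km east, 8.0 km north

Circle about each station: (x − 68.7)² + (y + 33.5)² = 86.15²; (x − 80.9)² + (y − 93.2)² = 122.27²; (x + 81.4)² + (y − 66.6)² = 94.86².
Subtracting the A equation from the B and C equations removes the quadratic terms:
24.4 x + 253.4 y = 1860.98
-300.2 x + 200.2 y = 3642.98
Solving the 2×2 system: x ≈ -6.8, y ≈ 8.0 km.
Check against A (with the unrounded x, y): √((x − 68.7)²+(y + 33.5)²) = 86.15 ≈ 86.15 km. ✓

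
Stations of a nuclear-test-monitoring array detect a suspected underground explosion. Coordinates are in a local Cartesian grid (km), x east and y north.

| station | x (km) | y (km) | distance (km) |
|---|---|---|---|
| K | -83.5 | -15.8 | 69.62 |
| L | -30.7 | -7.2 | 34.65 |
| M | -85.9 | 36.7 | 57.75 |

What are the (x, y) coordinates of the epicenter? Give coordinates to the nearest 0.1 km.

Circle about each station: (x + 83.5)² + (y + 15.8)² = 69.62²; (x + 30.7)² + (y + 7.2)² = 34.65²; (x + 85.9)² + (y − 36.7)² = 57.75².
Subtracting pairs of circle equations eliminates x²+y² and gives linear equations (the radical axes):
105.6 x + 17.2 y = -2581.24
-4.8 x + 105.0 y = 3015.69
Solving the 2×2 system: x ≈ -28.9, y ≈ 27.4 km.

x ≈ -28.9 km, y ≈ 27.4 km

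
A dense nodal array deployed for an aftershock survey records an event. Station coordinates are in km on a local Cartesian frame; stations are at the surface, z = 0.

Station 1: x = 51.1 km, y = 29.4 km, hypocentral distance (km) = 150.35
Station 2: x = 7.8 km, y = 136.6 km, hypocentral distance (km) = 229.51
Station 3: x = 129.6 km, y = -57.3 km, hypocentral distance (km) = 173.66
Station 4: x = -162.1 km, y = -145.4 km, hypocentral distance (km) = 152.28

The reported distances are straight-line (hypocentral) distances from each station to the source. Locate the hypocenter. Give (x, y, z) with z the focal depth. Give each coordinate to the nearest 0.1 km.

x ≈ -33.8 km, y ≈ -82.8 km, depth ≈ 53.0 km

Each station gives a sphere (x−x_i)² + (y−y_i)² + z² = d_i² (stations at z=0).
Subtracting the Station 1 sphere from Station 2 and Station 3: z² cancels, leaving linear equations in x and y:
-86.6 x + 214.4 y = -14824.89
157.0 x − 173.4 y = 9051.21
Solving: x ≈ -33.793, y ≈ -82.796 km (keep extra digits for the depth step; rounded: -33.8, -82.8).
Then from the Station 1 sphere: z² = 150.35² − (x − 51.1)² − (y − 29.4)² with x = -33.793, y = -82.796, so z ≈ 53.013 ≈ 53.0 km.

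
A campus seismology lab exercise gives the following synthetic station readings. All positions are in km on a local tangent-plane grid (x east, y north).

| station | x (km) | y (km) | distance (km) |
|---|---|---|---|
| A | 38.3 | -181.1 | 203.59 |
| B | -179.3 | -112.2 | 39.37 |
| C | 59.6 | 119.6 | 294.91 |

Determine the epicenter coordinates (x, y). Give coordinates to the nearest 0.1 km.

x ≈ -145.1 km, y ≈ -92.7 km

Circle about each station: (x − 38.3)² + (y + 181.1)² = 203.59²; (x + 179.3)² + (y + 112.2)² = 39.37²; (x − 59.6)² + (y − 119.6)² = 294.91².
Subtracting the A equation from the B and C equations removes the quadratic terms:
-435.2 x + 137.8 y = 50372.12
42.6 x + 601.4 y = -61930.80
Solving the 2×2 system: x ≈ -145.1, y ≈ -92.7 km.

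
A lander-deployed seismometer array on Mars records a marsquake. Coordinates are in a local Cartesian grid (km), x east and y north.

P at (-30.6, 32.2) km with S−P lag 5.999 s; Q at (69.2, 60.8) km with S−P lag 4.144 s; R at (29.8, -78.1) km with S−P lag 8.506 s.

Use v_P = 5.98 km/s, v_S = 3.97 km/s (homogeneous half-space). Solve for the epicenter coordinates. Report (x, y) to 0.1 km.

Distance from S−P lag: d = Δt · v_P v_S / (v_P − v_S) = Δt · (5.98·3.97)/(5.98−3.97) ≈ 11.8112·Δt.
So d_P = 70.86, d_Q = 48.95, d_R = 100.47 km.
Circle about each station: (x + 30.6)² + (y − 32.2)² = 70.86²; (x − 69.2)² + (y − 60.8)² = 48.95²; (x − 29.8)² + (y + 78.1)² = 100.47².
Subtracting the P equation from the Q and R equations removes the quadratic terms:
199.6 x + 57.2 y = 9137.12
120.8 x − 220.6 y = -58.63
Solving the 2×2 system: x ≈ 39.5, y ≈ 21.9 km.

39.5 km east, 21.9 km north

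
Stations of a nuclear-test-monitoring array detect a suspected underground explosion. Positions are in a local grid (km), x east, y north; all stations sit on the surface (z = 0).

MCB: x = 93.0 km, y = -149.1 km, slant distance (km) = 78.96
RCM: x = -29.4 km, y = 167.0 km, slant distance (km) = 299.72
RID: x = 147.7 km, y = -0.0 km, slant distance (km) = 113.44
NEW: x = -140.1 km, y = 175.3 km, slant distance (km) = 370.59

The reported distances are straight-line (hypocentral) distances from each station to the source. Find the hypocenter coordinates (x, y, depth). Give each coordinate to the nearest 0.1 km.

(110.0, -93.0, 52.9)

Each station gives a sphere (x−x_i)² + (y−y_i)² + z² = d_i² (stations at z=0).
Subtracting the MCB sphere from RCM and RID: z² cancels, leaving linear equations in x and y:
-244.8 x + 632.2 y = -85723.85
109.4 x + 298.2 y = -15698.47
Solving: x ≈ 110.003, y ≈ -93.001 km (keep extra digits for the depth step; rounded: 110.0, -93.0).
Then from the MCB sphere: z² = 78.96² − (x − 93.0)² − (y + 149.1)² with x = 110.003, y = -93.001, so z ≈ 52.901 ≈ 52.9 km.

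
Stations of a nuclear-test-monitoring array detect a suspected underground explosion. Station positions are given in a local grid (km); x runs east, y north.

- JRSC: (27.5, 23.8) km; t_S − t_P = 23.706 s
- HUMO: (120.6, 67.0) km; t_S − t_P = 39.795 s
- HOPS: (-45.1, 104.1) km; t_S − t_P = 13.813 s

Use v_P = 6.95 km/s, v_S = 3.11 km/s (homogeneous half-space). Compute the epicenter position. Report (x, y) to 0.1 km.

Distance from S−P lag: d = Δt · v_P v_S / (v_P − v_S) = Δt · (6.95·3.11)/(6.95−3.11) ≈ 5.6288·Δt.
So d_JRSC = 133.44, d_HUMO = 224.00, d_HOPS = 77.75 km.
Circle about each station: (x − 27.5)² + (y − 23.8)² = 133.44²; (x − 120.6)² + (y − 67.0)² = 224.00²; (x + 45.1)² + (y − 104.1)² = 77.75².
Subtracting the JRSC equation from the HUMO and HOPS equations removes the quadratic terms:
186.2 x + 86.4 y = -14659.10
-145.2 x + 160.6 y = 23309.30
Solving the 2×2 system: x ≈ -102.9, y ≈ 52.1 km.

(-102.9, 52.1)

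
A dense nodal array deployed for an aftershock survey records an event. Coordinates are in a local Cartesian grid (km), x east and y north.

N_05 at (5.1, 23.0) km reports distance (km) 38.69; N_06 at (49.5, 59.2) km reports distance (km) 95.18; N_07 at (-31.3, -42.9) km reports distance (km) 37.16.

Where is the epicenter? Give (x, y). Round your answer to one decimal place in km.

(-17.5, -8.4)

Circle about each station: (x − 5.1)² + (y − 23.0)² = 38.69²; (x − 49.5)² + (y − 59.2)² = 95.18²; (x + 31.3)² + (y + 42.9)² = 37.16².
Subtracting the N_05 equation from the N_06 and N_07 equations removes the quadratic terms:
88.8 x + 72.4 y = -2162.44
-72.8 x − 131.8 y = 2381.14
Solving the 2×2 system: x ≈ -17.5, y ≈ -8.4 km.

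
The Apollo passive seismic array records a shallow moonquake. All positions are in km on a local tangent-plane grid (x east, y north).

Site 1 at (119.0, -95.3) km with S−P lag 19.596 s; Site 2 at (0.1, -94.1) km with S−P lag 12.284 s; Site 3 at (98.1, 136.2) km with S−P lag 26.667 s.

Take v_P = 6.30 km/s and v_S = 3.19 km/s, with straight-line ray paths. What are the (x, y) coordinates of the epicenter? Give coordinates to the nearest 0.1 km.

Distance from S−P lag: d = Δt · v_P v_S / (v_P − v_S) = Δt · (6.30·3.19)/(6.30−3.19) ≈ 6.4621·Δt.
So d_Site 1 = 126.63, d_Site 2 = 79.38, d_Site 3 = 172.32 km.
Circle about each station: (x − 119.0)² + (y + 95.3)² = 126.63²; (x − 0.1)² + (y + 94.1)² = 79.38²; (x − 98.1)² + (y − 136.2)² = 172.32².
Subtracting pairs of circle equations eliminates x²+y² and gives linear equations (the radical axes):
-237.8 x + 2.4 y = -4654.30
-41.8 x + 463.0 y = -8728.07
Solving the 2×2 system: x ≈ 19.4, y ≈ -17.1 km.

x ≈ 19.4 km, y ≈ -17.1 km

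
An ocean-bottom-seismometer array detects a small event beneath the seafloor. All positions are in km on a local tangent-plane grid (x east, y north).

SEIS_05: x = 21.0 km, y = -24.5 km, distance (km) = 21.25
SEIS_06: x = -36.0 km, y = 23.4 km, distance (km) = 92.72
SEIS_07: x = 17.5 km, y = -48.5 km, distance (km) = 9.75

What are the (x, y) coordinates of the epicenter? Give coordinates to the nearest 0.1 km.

26.6 km east, -45.0 km north

Circle about each station: (x − 21.0)² + (y + 24.5)² = 21.25²; (x + 36.0)² + (y − 23.4)² = 92.72²; (x − 17.5)² + (y + 48.5)² = 9.75².
Subtracting pairs of circle equations eliminates x²+y² and gives linear equations (the radical axes):
-114.0 x + 95.8 y = -7343.13
-7.0 x − 48.0 y = 1973.75
Solving the 2×2 system: x ≈ 26.6, y ≈ -45.0 km.
Check against SEIS_05 (with the unrounded x, y): √((x − 21.0)²+(y + 24.5)²) = 21.25 ≈ 21.25 km. ✓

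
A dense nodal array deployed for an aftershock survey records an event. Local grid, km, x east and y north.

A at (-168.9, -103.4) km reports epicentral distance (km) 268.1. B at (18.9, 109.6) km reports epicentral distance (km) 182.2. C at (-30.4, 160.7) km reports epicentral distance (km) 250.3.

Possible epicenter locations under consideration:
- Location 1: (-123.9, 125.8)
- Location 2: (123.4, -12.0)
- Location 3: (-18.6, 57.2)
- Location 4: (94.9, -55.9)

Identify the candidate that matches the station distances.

For each candidate, compare |candidate − station| to the reported distance:
Location 1: residuals A 34.5, B 38.5, C 150.5 → max 150.5 km
Location 2: residuals A 38.2, B 21.9, C 19.0 → max 38.2 km
Location 3: residuals A 48.1, B 117.8, C 146.1 → max 146.1 km
Location 4: residuals A 0.1, B 0.1, C 0.1 → max 0.1 km
Only Location 4 has all residuals ≈ 0.

Location 4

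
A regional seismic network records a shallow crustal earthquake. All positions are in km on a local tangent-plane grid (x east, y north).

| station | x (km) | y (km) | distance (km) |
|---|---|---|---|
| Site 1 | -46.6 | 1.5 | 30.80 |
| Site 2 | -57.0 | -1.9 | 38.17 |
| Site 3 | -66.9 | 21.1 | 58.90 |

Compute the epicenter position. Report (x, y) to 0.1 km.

Circle about each station: (x + 46.6)² + (y − 1.5)² = 30.80²; (x + 57.0)² + (y + 1.9)² = 38.17²; (x + 66.9)² + (y − 21.1)² = 58.90².
Subtracting the Site 1 equation from the Site 2 and Site 3 equations removes the quadratic terms:
-20.8 x − 6.8 y = 570.49
-40.6 x + 39.2 y = 226.44
Solving the 2×2 system: x ≈ -21.9, y ≈ -16.9 km.

-21.9 km east, -16.9 km north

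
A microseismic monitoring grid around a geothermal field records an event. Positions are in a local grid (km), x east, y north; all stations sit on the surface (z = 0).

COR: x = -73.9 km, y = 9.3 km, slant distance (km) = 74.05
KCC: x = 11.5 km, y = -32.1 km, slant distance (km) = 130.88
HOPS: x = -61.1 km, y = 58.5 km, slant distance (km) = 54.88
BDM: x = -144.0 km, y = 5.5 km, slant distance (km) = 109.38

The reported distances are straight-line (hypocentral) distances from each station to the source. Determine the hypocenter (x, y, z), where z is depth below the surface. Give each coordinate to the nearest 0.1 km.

Each station gives a sphere (x−x_i)² + (y−y_i)² + z² = d_i² (stations at z=0).
Subtracting the COR sphere from KCC and HOPS: z² cancels, leaving linear equations in x and y:
170.8 x − 82.8 y = -16031.21
25.6 x + 98.4 y = 4079.35
Solving: x ≈ -65.501, y ≈ 58.498 km (keep extra digits for the depth step; rounded: -65.5, 58.5).
Then from the COR sphere: z² = 74.05² − (x + 73.9)² − (y − 9.3)² with x = -65.501, y = 58.498, so z ≈ 54.703 ≈ 54.7 km.

(-65.5, 58.5, 54.7)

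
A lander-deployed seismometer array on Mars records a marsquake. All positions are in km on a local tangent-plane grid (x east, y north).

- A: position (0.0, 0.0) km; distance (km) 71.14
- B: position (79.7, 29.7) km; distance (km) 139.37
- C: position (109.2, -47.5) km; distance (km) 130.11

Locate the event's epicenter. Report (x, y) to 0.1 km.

Circle about each station: x² + y² = 71.14²; (x − 79.7)² + (y − 29.7)² = 139.37²; (x − 109.2)² + (y + 47.5)² = 130.11².
Subtracting pairs of circle equations eliminates x²+y² and gives linear equations (the radical axes):
159.4 x + 59.4 y = -7128.92
218.4 x − 95.0 y = 2313.18
Solving the 2×2 system: x ≈ -19.2, y ≈ -68.5 km.

(-19.2, -68.5)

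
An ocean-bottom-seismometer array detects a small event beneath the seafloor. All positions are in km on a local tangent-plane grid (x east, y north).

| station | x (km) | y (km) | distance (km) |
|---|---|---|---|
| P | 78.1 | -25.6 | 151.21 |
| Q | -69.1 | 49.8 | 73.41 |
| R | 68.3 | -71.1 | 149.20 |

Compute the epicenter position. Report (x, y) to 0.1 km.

(-73.1, -23.5)

Circle about each station: (x − 78.1)² + (y + 25.6)² = 151.21²; (x + 69.1)² + (y − 49.8)² = 73.41²; (x − 68.3)² + (y + 71.1)² = 149.20².
Subtracting the P equation from the Q and R equations removes the quadratic terms:
-294.4 x + 150.8 y = 17975.32
-19.6 x − 91.0 y = 3568.95
Solving the 2×2 system: x ≈ -73.1, y ≈ -23.5 km.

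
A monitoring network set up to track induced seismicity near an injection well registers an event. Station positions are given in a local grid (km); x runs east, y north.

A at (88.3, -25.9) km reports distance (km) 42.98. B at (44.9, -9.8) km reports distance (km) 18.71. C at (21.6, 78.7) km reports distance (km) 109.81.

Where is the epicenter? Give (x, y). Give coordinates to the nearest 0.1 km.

Circle about each station: (x − 88.3)² + (y + 25.9)² = 42.98²; (x − 44.9)² + (y + 9.8)² = 18.71²; (x − 21.6)² + (y − 78.7)² = 109.81².
Subtracting pairs of circle equations eliminates x²+y² and gives linear equations (the radical axes):
-86.8 x + 32.2 y = -4858.43
-133.4 x + 209.2 y = -12018.41
Solving the 2×2 system: x ≈ 45.4, y ≈ -28.5 km.

(45.4, -28.5)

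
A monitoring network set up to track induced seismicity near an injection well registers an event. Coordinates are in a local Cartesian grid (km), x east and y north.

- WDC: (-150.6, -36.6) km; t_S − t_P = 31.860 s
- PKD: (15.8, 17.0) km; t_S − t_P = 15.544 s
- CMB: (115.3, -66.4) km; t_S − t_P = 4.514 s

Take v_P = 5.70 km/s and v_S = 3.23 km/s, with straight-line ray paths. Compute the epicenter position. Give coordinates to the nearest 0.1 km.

x ≈ 83.4 km, y ≈ -77.1 km

Distance from S−P lag: d = Δt · v_P v_S / (v_P − v_S) = Δt · (5.70·3.23)/(5.70−3.23) ≈ 7.4538·Δt.
So d_WDC = 237.48, d_PKD = 115.86, d_CMB = 33.65 km.
Circle about each station: (x + 150.6)² + (y + 36.6)² = 237.48²; (x − 15.8)² + (y − 17.0)² = 115.86²; (x − 115.3)² + (y + 66.4)² = 33.65².
Subtracting the WDC equation from the PKD and CMB equations removes the quadratic terms:
332.8 x + 107.2 y = 19491.93
531.8 x − 59.6 y = 48947.56
Solving the 2×2 system: x ≈ 83.4, y ≈ -77.1 km.
Check against WDC (with the unrounded x, y): √((x + 150.6)²+(y + 36.6)²) = 237.48 ≈ 237.48 km. ✓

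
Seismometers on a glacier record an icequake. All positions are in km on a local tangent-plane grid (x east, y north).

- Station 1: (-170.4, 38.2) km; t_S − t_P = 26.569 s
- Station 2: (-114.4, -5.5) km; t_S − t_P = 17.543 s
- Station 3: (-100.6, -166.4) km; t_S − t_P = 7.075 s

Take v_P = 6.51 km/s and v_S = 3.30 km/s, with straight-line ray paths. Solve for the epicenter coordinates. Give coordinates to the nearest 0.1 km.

-89.8 km east, -120.3 km north

Distance from S−P lag: d = Δt · v_P v_S / (v_P − v_S) = Δt · (6.51·3.30)/(6.51−3.30) ≈ 6.6925·Δt.
So d_Station 1 = 177.81, d_Station 2 = 117.41, d_Station 3 = 47.35 km.
Circle about each station: (x + 170.4)² + (y − 38.2)² = 177.81²; (x + 114.4)² + (y + 5.5)² = 117.41²; (x + 100.6)² + (y + 166.4)² = 47.35².
Subtracting the Station 1 equation from the Station 2 and Station 3 equations removes the quadratic terms:
112.0 x − 87.4 y = 453.50
139.6 x − 409.2 y = 36688.29
Solving the 2×2 system: x ≈ -89.8, y ≈ -120.3 km.
Check against Station 1 (with the unrounded x, y): √((x + 170.4)²+(y − 38.2)²) = 177.81 ≈ 177.81 km. ✓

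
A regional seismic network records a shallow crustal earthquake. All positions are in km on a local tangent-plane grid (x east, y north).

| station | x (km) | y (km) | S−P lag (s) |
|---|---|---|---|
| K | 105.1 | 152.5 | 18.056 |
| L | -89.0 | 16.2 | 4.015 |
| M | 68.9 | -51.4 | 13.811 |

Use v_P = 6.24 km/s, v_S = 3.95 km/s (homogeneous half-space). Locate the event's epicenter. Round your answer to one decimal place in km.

Distance from S−P lag: d = Δt · v_P v_S / (v_P − v_S) = Δt · (6.24·3.95)/(6.24−3.95) ≈ 10.7633·Δt.
So d_K = 194.34, d_L = 43.21, d_M = 148.65 km.
Circle about each station: (x − 105.1)² + (y − 152.5)² = 194.34²; (x + 89.0)² + (y − 16.2)² = 43.21²; (x − 68.9)² + (y + 51.4)² = 148.65².
Subtracting the K equation from the L and M equations removes the quadratic terms:
-388.2 x − 272.6 y = 9782.11
-72.4 x − 407.8 y = -11241.88
Solving the 2×2 system: x ≈ -50.9, y ≈ 36.6 km.

-50.9 km east, 36.6 km north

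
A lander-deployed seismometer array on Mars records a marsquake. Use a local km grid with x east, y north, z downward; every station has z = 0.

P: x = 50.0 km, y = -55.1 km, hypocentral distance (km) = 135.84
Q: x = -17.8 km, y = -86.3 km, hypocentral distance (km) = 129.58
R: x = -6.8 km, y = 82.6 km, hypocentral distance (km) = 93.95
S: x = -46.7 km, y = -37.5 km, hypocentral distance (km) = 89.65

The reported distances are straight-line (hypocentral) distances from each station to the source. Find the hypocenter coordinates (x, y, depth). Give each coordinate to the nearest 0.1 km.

(-39.5, 23.5, 65.3)

Each station gives a sphere (x−x_i)² + (y−y_i)² + z² = d_i² (stations at z=0).
Subtracting the P sphere from Q and R: z² cancels, leaving linear equations in x and y:
-135.6 x − 62.4 y = 3890.05
-113.6 x + 275.4 y = 10958.89
Solving: x ≈ -39.501, y ≈ 23.499 km (keep extra digits for the depth step; rounded: -39.5, 23.5).
Then from the P sphere: z² = 135.84² − (x − 50.0)² − (y + 55.1)² with x = -39.501, y = 23.499, so z ≈ 65.301 ≈ 65.3 km.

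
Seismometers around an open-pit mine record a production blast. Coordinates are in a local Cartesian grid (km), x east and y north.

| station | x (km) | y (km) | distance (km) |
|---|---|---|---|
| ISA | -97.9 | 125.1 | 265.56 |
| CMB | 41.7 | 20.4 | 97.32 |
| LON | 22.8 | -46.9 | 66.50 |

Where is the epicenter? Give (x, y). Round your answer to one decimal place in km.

x ≈ 86.5 km, y ≈ -66.0 km

Circle about each station: (x + 97.9)² + (y − 125.1)² = 265.56²; (x − 41.7)² + (y − 20.4)² = 97.32²; (x − 22.8)² + (y + 46.9)² = 66.50².
Subtracting the ISA equation from the CMB and LON equations removes the quadratic terms:
279.2 x − 209.4 y = 37971.56
241.4 x − 344.0 y = 43584.89
Solving the 2×2 system: x ≈ 86.5, y ≈ -66.0 km.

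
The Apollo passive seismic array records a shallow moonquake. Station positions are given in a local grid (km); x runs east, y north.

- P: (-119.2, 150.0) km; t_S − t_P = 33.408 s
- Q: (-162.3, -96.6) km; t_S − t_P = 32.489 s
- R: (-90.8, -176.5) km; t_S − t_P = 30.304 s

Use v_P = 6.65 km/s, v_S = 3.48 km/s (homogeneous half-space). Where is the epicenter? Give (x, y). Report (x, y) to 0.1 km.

x ≈ 60.4 km, y ≈ -15.0 km

Distance from S−P lag: d = Δt · v_P v_S / (v_P − v_S) = Δt · (6.65·3.48)/(6.65−3.48) ≈ 7.3003·Δt.
So d_P = 243.89, d_Q = 237.18, d_R = 221.23 km.
Circle about each station: (x + 119.2)² + (y − 150.0)² = 243.89²; (x + 162.3)² + (y + 96.6)² = 237.18²; (x + 90.8)² + (y + 176.5)² = 221.23².
Subtracting the P equation from the Q and R equations removes the quadratic terms:
-86.2 x − 493.2 y = 2192.19
56.8 x − 653.0 y = 13227.87
Solving the 2×2 system: x ≈ 60.4, y ≈ -15.0 km.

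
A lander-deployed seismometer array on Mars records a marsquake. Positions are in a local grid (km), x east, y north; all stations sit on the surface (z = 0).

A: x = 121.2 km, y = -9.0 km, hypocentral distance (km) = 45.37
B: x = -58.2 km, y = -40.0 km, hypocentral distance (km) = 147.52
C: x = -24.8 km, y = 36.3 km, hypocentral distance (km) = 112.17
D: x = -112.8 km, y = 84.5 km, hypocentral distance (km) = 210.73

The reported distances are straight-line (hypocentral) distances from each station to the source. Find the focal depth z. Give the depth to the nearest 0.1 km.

z ≈ 17.1 km

Each station gives a sphere (x−x_i)² + (y−y_i)² + z² = d_i² (stations at z=0).
Subtracting the A sphere from B and C: z² cancels, leaving linear equations in x and y:
-358.8 x − 62.0 y = -29486.91
-292.0 x + 90.6 y = -23361.38
Solving: x ≈ 81.403, y ≈ 4.507 km (keep extra digits for the depth step; rounded: 81.4, 4.5).
Then from the A sphere: z² = 45.37² − (x − 121.2)² − (y + 9.0)² with x = 81.403, y = 4.507, so z ≈ 17.094 ≈ 17.1 km.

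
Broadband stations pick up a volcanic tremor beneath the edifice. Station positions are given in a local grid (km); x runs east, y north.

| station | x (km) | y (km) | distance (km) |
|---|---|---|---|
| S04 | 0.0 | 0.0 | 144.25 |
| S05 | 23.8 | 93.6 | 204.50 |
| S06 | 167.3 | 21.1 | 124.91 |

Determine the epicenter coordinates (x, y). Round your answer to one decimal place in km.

x ≈ 112.0 km, y ≈ -90.9 km

Circle about each station: x² + y² = 144.25²; (x − 23.8)² + (y − 93.6)² = 204.50²; (x − 167.3)² + (y − 21.1)² = 124.91².
Subtracting the S04 equation from the S05 and S06 equations removes the quadratic terms:
47.6 x + 187.2 y = -11684.79
334.6 x + 42.2 y = 33640.05
Solving the 2×2 system: x ≈ 112.0, y ≈ -90.9 km.
Check against S04 (with the unrounded x, y): √(x²+y²) = 144.25 ≈ 144.25 km. ✓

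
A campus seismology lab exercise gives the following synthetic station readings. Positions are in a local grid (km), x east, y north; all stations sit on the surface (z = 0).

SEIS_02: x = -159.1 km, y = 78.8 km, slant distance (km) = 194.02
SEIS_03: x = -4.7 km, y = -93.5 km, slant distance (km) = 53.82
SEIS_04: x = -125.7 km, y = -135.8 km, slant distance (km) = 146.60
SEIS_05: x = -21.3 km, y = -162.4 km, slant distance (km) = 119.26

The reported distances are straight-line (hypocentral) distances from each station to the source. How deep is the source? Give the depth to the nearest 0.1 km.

Each station gives a sphere (x−x_i)² + (y−y_i)² + z² = d_i² (stations at z=0).
Subtracting the SEIS_02 sphere from SEIS_03 and SEIS_04: z² cancels, leaving linear equations in x and y:
308.8 x − 344.6 y = 11989.26
66.8 x − 429.2 y = 18872.08
Solving: x ≈ -12.396, y ≈ -45.900 km (keep extra digits for the depth step; rounded: -12.4, -45.9).
Then from the SEIS_02 sphere: z² = 194.02² − (x + 159.1)² − (y − 78.8)² with x = -12.396, y = -45.900, so z ≈ 23.908 ≈ 23.9 km.

23.9 km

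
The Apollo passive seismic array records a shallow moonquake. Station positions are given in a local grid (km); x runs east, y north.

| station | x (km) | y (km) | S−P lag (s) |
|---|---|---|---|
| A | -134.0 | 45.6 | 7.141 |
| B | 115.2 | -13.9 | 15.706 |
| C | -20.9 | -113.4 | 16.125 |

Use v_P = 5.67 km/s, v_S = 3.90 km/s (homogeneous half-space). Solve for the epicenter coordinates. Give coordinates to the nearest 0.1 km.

Distance from S−P lag: d = Δt · v_P v_S / (v_P − v_S) = Δt · (5.67·3.90)/(5.67−3.90) ≈ 12.4932·Δt.
So d_A = 89.21, d_B = 196.22, d_C = 201.45 km.
Circle about each station: (x + 134.0)² + (y − 45.6)² = 89.21²; (x − 115.2)² + (y + 13.9)² = 196.22²; (x + 20.9)² + (y + 113.4)² = 201.45².
Subtracting pairs of circle equations eliminates x²+y² and gives linear equations (the radical axes):
498.4 x − 119.0 y = -37114.97
226.2 x − 318.0 y = -39362.67
Solving the 2×2 system: x ≈ -54.1, y ≈ 85.3 km.
Check against A (with the unrounded x, y): √((x + 134.0)²+(y − 45.6)²) = 89.22 ≈ 89.21 km. ✓

x ≈ -54.1 km, y ≈ 85.3 km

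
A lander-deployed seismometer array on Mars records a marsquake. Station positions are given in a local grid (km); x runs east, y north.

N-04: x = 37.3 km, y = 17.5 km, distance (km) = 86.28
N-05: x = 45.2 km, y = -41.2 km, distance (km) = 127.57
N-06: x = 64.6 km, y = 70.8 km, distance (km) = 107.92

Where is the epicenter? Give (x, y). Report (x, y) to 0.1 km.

(-41.7, 52.2)

Circle about each station: (x − 37.3)² + (y − 17.5)² = 86.28²; (x − 45.2)² + (y + 41.2)² = 127.57²; (x − 64.6)² + (y − 70.8)² = 107.92².
Subtracting pairs of circle equations eliminates x²+y² and gives linear equations (the radical axes):
15.8 x − 117.4 y = -6786.93
54.6 x + 106.6 y = 3285.77
Solving the 2×2 system: x ≈ -41.7, y ≈ 52.2 km.
Check against N-04 (with the unrounded x, y): √((x − 37.3)²+(y − 17.5)²) = 86.31 ≈ 86.28 km. ✓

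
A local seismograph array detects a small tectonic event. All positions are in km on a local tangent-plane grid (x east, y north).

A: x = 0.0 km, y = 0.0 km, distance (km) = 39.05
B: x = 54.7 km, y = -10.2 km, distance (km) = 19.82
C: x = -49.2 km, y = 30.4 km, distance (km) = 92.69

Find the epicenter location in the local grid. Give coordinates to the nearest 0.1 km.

Circle about each station: x² + y² = 39.05²; (x − 54.7)² + (y + 10.2)² = 19.82²; (x + 49.2)² + (y − 30.4)² = 92.69².
Subtracting the A equation from the B and C equations removes the quadratic terms:
109.4 x − 20.4 y = 4228.20
-98.4 x + 60.8 y = -3721.73
Solving the 2×2 system: x ≈ 39.0, y ≈ 1.9 km.

39.0 km east, 1.9 km north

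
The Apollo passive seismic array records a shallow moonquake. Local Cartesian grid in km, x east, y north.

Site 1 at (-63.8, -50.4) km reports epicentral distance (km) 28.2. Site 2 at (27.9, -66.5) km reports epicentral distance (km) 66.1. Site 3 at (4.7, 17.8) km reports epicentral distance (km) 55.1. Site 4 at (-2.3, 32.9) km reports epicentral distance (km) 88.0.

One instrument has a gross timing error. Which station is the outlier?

Site 3

Solve using three stations at a time. Using Site 1, Site 2, Site 4 (subtract circle equations pairwise → linear system) gives (x, y) ≈ (-35.7, -48.5).
Distances from that point to each station vs reported:
  Site 1: calculated 28.2 vs reported 28.2 → residual 0.0 km
  Site 2: calculated 66.1 vs reported 66.1 → residual 0.0 km
  Site 3: calculated 77.6 vs reported 55.1 → residual 22.5 km
  Site 4: calculated 88.0 vs reported 88.0 → residual 0.0 km
Site 1, Site 2, Site 4 are mutually consistent (residuals ≈ 0); Site 3 is off by 22.5 km.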